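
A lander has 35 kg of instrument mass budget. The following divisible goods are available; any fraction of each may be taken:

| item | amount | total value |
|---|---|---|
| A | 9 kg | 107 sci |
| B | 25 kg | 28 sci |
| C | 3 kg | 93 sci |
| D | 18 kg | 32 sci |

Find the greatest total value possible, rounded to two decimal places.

Take in order of value per unit:
- C (93/3 per unit): all 3 → value 93, running total 93.00
- A (107/9 per unit): all 9 → value 107, running total 200.00
- D (32/18 per unit): all 18 → value 32, running total 232.00
- B (28/25 per unit): 5 of 25 → value 5×28/25 = 5.6000, running total 237.60
Total 237.60.

237.60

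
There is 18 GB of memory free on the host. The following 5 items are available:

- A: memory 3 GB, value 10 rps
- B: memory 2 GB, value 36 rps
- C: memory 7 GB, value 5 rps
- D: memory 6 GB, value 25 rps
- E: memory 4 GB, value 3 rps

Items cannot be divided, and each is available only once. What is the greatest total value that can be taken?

Check high-value combinations within 18 GB:
- A+B+C+D: memory 3+2+7+6=18, value 10+36+5+25=76
- A+B+D+E: memory 3+2+6+4=15, value 10+36+25+3=74
- A+B+D: memory 3+2+6=11, value 10+36+25=71
- B+C+D: memory 2+7+6=15, value 36+5+25=66
Best: 76 rps.

76 rps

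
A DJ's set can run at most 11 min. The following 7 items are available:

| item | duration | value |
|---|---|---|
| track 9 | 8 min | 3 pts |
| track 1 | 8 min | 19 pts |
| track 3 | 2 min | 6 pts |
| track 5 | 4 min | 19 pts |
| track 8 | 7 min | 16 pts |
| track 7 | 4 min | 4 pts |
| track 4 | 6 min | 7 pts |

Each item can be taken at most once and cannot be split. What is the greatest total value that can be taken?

Check high-value combinations within 11 min:
- track 5+track 8: duration 4+7=11, value 19+16=35
- track 3+track 5+track 7: duration 2+4+4=10, value 6+19+4=29
- track 5+track 4: duration 4+6=10, value 19+7=26
Best: 35 pts.

35 pts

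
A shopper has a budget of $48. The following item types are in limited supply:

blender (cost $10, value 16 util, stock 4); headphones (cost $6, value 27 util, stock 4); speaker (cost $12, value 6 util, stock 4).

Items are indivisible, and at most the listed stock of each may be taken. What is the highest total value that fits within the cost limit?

Top feasible selections:
- 2×blender + 4×headphones: cost 44, value 140
- 1×blender + 4×headphones + 1×speaker: cost 46, value 130
- 3×blender + 3×headphones: cost 48, value 129
- 1×blender + 4×headphones: cost 34, value 124
Best: 140 util.

140 util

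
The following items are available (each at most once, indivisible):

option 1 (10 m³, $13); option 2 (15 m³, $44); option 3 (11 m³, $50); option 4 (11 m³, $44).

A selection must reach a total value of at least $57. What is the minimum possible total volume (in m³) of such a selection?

Subsets with value ≥ 57, sorted by total volume:
- option 1+option 3: volume 21, value 63
- option 1+option 4: volume 21, value 57
- option 3+option 4: volume 22, value 94
- option 1+option 2: volume 25, value 57
Minimum volume: 21 m³.

21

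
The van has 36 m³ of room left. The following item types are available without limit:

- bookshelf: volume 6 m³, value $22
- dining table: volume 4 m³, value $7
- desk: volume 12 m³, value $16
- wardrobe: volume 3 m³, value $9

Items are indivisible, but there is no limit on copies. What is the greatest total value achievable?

Best value-per-unit is bookshelf at 22/6, and filling with it alone uses volume 6×6=36. No mix of the others beats 6×22 = 132.

$132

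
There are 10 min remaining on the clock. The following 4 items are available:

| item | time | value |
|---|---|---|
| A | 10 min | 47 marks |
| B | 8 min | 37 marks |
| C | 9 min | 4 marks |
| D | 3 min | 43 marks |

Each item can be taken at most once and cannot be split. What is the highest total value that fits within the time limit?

Check high-value combinations within 10 min:
- A: time 10, value 47
- D: time 3, value 43
- B: time 8, value 37
- C: time 9, value 4
Best: 47 marks.

47 marks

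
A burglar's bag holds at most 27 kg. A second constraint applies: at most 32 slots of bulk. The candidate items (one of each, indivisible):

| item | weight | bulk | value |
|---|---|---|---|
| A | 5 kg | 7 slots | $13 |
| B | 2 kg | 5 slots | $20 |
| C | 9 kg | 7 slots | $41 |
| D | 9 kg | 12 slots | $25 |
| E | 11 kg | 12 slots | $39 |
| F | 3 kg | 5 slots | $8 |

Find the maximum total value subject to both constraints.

Feasible sets respecting both limits:
- A+B+C+E: weight 27, bulk 31, value 113
- B+C+E+F: weight 25, bulk 29, value 108
- B+C+E: weight 22, bulk 24, value 100
- A+B+C+D: weight 25, bulk 31, value 99
Best: $113.

$113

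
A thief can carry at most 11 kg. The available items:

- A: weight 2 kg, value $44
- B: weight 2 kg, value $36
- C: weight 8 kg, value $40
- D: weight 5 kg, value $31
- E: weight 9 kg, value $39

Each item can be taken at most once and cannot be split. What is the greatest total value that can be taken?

This is a 0/1 knapsack; check combinations near the capacity.
- A+B+D: weight 2+2+5=9, value 44+36+31=111
- A+C: weight 2+8=10, value 44+40=84
- A+E: weight 2+9=11, value 44+39=83
- A+B: weight 2+2=4, value 44+36=80
Best: $111.

$111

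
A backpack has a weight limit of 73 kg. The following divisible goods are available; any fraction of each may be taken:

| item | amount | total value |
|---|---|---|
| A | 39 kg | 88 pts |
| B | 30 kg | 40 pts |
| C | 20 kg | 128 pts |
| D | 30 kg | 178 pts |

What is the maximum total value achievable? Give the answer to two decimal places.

357.90

Take in order of value per unit:
- C (128/20 per unit): all 20 → value 128, running total 128.00
- D (178/30 per unit): all 30 → value 178, running total 306.00
- A (88/39 per unit): 23 of 39 → value 23×88/39 = 51.8974, running total 357.90
Total 357.90.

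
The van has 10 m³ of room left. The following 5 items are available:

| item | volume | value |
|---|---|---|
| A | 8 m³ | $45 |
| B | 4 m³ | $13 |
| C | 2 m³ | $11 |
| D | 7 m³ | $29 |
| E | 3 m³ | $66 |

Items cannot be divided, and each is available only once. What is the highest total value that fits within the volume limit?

Check high-value combinations within 10 m³:
- D+E: volume 7+3=10, value 29+66=95
- B+C+E: volume 4+2+3=9, value 13+11+66=90
- B+E: volume 4+3=7, value 13+66=79
Best: $95.

$95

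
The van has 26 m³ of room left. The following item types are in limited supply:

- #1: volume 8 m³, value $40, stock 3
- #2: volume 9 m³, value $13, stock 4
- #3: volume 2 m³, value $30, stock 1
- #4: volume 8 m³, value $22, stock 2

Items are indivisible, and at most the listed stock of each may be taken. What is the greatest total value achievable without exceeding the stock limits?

$150

Top feasible selections:
- 3×#1 + 1×#3: volume 26, value 150
- 2×#1 + 1×#3 + 1×#4: volume 26, value 132
- 3×#1: volume 24, value 120
- 1×#1 + 1×#3 + 2×#4: volume 26, value 114
Best: $150.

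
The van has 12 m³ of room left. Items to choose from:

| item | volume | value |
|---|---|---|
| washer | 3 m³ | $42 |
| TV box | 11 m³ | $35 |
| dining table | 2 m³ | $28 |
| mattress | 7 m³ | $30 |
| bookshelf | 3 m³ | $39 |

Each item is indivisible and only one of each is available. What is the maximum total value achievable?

Check high-value combinations within 12 m³:
- washer+dining table+bookshelf: volume 3+2+3=8, value 42+28+39=109
- washer+dining table+mattress: volume 3+2+7=12, value 42+28+30=100
- dining table+mattress+bookshelf: volume 2+7+3=12, value 28+30+39=97
- washer+bookshelf: volume 3+3=6, value 42+39=81
Best: $109.

$109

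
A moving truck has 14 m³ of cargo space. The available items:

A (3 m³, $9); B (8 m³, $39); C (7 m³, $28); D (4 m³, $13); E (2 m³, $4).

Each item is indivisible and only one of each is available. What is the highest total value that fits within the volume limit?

Check high-value combinations within 14 m³:
- B+D+E: volume 8+4+2=14, value 39+13+4=56
- B+D: volume 8+4=12, value 39+13=52
- A+B+E: volume 3+8+2=13, value 9+39+4=52
- A+C+D: volume 3+7+4=14, value 9+28+13=50
Best: $56.

$56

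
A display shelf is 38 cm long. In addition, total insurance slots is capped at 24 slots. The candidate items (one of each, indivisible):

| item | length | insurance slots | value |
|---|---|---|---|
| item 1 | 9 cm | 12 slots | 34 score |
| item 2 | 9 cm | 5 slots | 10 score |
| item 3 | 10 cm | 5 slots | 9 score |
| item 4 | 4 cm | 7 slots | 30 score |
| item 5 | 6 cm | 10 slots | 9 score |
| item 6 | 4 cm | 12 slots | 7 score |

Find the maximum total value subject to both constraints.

Feasible sets respecting both limits:
- item 1+item 2+item 4: length 22, insurance slots 24, value 74
- item 1+item 3+item 4: length 23, insurance slots 24, value 73
- item 1+item 4: length 13, insurance slots 19, value 64
- item 1+item 2+item 3: length 28, insurance slots 22, value 53
Best: 74 score.

74 score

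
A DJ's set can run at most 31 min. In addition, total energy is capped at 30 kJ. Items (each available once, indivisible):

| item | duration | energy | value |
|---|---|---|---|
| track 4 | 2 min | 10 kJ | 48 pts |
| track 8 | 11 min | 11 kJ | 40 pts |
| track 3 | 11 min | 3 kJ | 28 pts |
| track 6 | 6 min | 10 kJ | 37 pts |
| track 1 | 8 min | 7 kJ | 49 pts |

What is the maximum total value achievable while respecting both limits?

Feasible sets respecting both limits:
- track 4+track 3+track 6+track 1: duration 27, energy 30, value 162
- track 4+track 8+track 1: duration 21, energy 28, value 137
- track 4+track 6+track 1: duration 16, energy 27, value 134
- track 8+track 6+track 1: duration 25, energy 28, value 126
Best: 162 pts.

162 pts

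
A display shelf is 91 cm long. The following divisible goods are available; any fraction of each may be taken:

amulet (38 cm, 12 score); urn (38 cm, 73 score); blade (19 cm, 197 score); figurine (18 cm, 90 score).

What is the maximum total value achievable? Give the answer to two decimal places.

365.05

Take in order of value per unit:
- blade (197/19 per unit): all 19 → value 197, running total 197.00
- figurine (90/18 per unit): all 18 → value 90, running total 287.00
- urn (73/38 per unit): all 38 → value 73, running total 360.00
- amulet (12/38 per unit): 16 of 38 → value 16×12/38 = 5.0526, running total 365.05
Total 365.05.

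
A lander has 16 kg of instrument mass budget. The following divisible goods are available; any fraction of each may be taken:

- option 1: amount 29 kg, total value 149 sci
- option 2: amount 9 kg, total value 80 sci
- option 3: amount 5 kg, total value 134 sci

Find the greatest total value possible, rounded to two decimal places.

Take in order of value per unit:
- option 3 (134/5 per unit): all 5 → value 134, running total 134.00
- option 2 (80/9 per unit): all 9 → value 80, running total 214.00
- option 1 (149/29 per unit): 2 of 29 → value 2×149/29 = 10.2759, running total 224.28
Total 224.28.

224.28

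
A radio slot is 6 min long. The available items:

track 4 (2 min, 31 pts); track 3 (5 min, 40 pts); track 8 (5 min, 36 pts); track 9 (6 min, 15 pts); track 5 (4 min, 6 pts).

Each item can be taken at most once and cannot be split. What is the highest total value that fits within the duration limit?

40 pts

This is a 0/1 knapsack; check combinations near the capacity.
- track 3: duration 5, value 40
- track 4+track 5: duration 2+4=6, value 31+6=37
- track 8: duration 5, value 36
Best: 40 pts.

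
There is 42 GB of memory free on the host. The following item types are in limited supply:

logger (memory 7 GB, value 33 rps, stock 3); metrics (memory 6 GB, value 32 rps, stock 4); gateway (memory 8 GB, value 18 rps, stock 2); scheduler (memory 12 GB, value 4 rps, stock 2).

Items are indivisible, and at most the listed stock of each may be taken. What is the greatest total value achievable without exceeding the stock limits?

195 rps

Top feasible selections:
- 3×logger + 3×metrics: memory 39, value 195
- 2×logger + 4×metrics: memory 38, value 194
Best: 195 rps.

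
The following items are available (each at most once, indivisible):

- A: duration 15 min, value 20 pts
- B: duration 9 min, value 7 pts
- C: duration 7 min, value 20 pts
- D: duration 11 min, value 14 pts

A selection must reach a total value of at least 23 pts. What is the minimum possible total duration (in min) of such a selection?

16

Subsets with value ≥ 23, sorted by total duration:
- B+C: duration 16, value 27
- C+D: duration 18, value 34
- A+C: duration 22, value 40
Minimum duration: 16 min.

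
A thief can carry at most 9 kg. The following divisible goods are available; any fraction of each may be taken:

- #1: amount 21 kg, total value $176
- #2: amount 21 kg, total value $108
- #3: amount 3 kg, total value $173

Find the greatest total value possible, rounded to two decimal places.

223.29

Take in order of value per unit:
- #3 (173/3 per unit): all 3 → value 173, running total 173.00
- #1 (176/21 per unit): 6 of 21 → value 6×176/21 = 50.2857, running total 223.29
Total 223.29.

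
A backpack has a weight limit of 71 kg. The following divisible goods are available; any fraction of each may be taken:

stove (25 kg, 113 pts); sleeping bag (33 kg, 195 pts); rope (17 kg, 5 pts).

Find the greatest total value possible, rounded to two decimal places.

Take in order of value per unit:
- sleeping bag (195/33 per unit): all 33 → value 195, running total 195.00
- stove (113/25 per unit): all 25 → value 113, running total 308.00
- rope (5/17 per unit): 13 of 17 → value 13×5/17 = 3.8235, running total 311.82
Total 311.82.

311.82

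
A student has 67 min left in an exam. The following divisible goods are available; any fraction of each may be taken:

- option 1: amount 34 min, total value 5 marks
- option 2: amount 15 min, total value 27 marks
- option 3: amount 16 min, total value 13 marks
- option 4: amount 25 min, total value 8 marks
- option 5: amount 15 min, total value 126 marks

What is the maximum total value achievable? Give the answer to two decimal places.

172.72

Take in order of value per unit:
- option 5 (126/15 per unit): all 15 → value 126, running total 126.00
- option 2 (27/15 per unit): all 15 → value 27, running total 153.00
- option 3 (13/16 per unit): all 16 → value 13, running total 166.00
- option 4 (8/25 per unit): 21 of 25 → value 21×8/25 = 6.7200, running total 172.72
Total 172.72.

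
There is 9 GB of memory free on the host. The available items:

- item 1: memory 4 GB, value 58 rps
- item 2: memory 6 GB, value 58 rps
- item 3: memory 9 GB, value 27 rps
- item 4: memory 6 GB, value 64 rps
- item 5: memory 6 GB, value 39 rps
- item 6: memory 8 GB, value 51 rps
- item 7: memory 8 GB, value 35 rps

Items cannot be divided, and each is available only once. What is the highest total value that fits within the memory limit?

Check high-value combinations within 9 GB:
- item 4: memory 6, value 64
- item 1: memory 4, value 58
- item 2: memory 6, value 58
- item 6: memory 8, value 51
- item 5: memory 6, value 39
Best: 64 rps.

64 rps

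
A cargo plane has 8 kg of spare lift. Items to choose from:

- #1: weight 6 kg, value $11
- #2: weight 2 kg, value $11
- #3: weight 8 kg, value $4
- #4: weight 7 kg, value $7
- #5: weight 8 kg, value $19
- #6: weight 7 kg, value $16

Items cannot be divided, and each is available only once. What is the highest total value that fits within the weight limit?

$22

Check high-value combinations within 8 kg:
- #1+#2: weight 6+2=8, value 11+11=22
- #5: weight 8, value 19
- #6: weight 7, value 16
- #2: weight 2, value 11
- #1: weight 6, value 11
Best: $22.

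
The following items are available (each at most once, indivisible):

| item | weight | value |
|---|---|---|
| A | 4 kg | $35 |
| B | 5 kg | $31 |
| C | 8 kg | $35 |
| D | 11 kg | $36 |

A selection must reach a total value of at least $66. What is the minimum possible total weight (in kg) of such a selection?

Subsets with value ≥ 66, sorted by total weight:
- A+B: weight 9, value 66
- A+C: weight 12, value 70
Minimum weight: 9 kg.

9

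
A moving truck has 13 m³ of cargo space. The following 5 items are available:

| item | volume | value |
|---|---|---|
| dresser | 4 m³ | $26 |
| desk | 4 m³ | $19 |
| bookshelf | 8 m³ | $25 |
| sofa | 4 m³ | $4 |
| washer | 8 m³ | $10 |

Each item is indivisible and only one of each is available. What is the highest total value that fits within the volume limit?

$51

Check high-value combinations within 13 m³:
- dresser+bookshelf: volume 4+8=12, value 26+25=51
- dresser+desk+sofa: volume 4+4+4=12, value 26+19+4=49
- dresser+desk: volume 4+4=8, value 26+19=45
- desk+bookshelf: volume 4+8=12, value 19+25=44
- dresser+washer: volume 4+8=12, value 26+10=36
Best: $51.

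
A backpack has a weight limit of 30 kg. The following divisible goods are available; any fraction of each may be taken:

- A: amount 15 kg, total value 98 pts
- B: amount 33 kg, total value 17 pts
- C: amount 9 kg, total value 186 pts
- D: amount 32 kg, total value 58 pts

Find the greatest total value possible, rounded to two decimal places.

Take in order of value per unit:
- C (186/9 per unit): all 9 → value 186, running total 186.00
- A (98/15 per unit): all 15 → value 98, running total 284.00
- D (58/32 per unit): 6 of 32 → value 6×58/32 = 10.8750, running total 294.88
Total 294.88.

294.88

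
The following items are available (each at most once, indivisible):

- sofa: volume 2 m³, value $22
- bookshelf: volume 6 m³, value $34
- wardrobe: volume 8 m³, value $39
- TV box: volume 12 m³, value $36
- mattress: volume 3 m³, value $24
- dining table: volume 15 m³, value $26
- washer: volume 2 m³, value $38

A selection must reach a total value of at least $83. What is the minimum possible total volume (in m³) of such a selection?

7

Subsets with value ≥ 83, sorted by total volume:
- sofa+mattress+washer: volume 7, value 84
- sofa+bookshelf+washer: volume 10, value 94
- bookshelf+mattress+washer: volume 11, value 96
- sofa+wardrobe+washer: volume 12, value 99
Minimum volume: 7 m³.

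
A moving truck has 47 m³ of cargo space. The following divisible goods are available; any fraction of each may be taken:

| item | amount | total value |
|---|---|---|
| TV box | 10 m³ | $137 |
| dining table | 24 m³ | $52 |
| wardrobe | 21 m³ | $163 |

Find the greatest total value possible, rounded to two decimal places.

334.67

Take in order of value per unit:
- TV box (137/10 per unit): all 10 → value 137, running total 137.00
- wardrobe (163/21 per unit): all 21 → value 163, running total 300.00
- dining table (52/24 per unit): 16 of 24 → value 16×52/24 = 34.6667, running total 334.67
Total 334.67.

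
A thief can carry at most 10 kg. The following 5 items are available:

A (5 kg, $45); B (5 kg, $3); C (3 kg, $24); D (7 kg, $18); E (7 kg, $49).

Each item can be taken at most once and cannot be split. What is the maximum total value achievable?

Check high-value combinations within 10 kg:
- C+E: weight 3+7=10, value 24+49=73
- A+C: weight 5+3=8, value 45+24=69
- E: weight 7, value 49
Best: $73.

$73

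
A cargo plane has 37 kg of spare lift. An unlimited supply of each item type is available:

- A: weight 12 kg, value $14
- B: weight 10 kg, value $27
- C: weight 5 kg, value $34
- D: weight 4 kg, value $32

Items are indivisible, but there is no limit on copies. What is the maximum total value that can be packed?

Best value-per-unit is D at 32/4; filling with it alone gives 9×32 = 288.
Optimal mix: 1×C + 8×D → weight 37, value 290.

$290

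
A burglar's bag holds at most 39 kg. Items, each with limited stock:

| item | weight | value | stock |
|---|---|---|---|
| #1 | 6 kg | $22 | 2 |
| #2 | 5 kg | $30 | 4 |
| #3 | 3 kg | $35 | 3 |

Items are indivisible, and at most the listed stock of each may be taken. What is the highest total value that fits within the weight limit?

Best selections within weight 39 and stock limits:
- 1×#1 + 4×#2 + 3×#3: weight 35, value 247
- 2×#1 + 3×#2 + 3×#3: weight 36, value 239
- 2×#1 + 4×#2 + 2×#3: weight 38, value 234
- 4×#2 + 3×#3: weight 29, value 225
Best: $247.

$247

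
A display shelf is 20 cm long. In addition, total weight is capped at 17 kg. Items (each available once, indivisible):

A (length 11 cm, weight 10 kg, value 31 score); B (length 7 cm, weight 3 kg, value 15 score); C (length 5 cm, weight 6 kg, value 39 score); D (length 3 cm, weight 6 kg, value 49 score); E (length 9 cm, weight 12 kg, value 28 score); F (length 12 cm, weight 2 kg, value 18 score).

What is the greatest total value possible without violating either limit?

Feasible sets respecting both limits:
- C+D+F: length 20, weight 14, value 106
- B+C+D: length 15, weight 15, value 103
- C+D: length 8, weight 12, value 88
- A+D: length 14, weight 16, value 80
Best: 106 score.

106 score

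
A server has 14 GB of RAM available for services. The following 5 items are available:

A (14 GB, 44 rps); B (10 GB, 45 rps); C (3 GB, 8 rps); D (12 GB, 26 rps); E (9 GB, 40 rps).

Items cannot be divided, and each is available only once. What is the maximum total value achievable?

53 rps

Check high-value combinations within 14 GB:
- B+C: memory 10+3=13, value 45+8=53
- C+E: memory 3+9=12, value 8+40=48
- B: memory 10, value 45
- A: memory 14, value 44
Best: 53 rps.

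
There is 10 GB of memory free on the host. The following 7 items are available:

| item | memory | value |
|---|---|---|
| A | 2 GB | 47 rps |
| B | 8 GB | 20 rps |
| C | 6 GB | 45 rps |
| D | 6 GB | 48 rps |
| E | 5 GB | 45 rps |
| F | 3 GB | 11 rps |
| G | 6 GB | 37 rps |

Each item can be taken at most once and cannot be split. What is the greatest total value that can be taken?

103 rps

Check high-value combinations within 10 GB:
- A+E+F: memory 2+5+3=10, value 47+45+11=103
- A+D: memory 2+6=8, value 47+48=95
- A+E: memory 2+5=7, value 47+45=92
- A+C: memory 2+6=8, value 47+45=92
Best: 103 rps.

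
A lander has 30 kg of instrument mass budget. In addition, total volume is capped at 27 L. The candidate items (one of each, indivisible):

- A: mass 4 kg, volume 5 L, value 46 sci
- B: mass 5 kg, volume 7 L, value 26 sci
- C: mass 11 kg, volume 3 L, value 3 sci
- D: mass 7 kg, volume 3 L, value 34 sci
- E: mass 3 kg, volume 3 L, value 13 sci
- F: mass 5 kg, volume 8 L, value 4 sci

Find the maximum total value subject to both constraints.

Feasible sets respecting both limits:
- A+B+D+E+F: mass 24, volume 26, value 123
- A+B+C+D+E: mass 30, volume 21, value 122
- A+B+D+E: mass 19, volume 18, value 119
- A+B+D+F: mass 21, volume 23, value 110
Best: 123 sci.

123 sci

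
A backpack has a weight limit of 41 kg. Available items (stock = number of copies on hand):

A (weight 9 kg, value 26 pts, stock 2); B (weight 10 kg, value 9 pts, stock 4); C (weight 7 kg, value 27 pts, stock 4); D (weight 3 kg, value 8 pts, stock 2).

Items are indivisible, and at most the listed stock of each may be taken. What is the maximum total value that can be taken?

142 pts

Best selections within weight 41 and stock limits:
- 1×A + 4×C + 1×D: weight 40, value 142
- 1×A + 4×C: weight 37, value 134
- 2×A + 3×C: weight 39, value 133
Best: 142 pts.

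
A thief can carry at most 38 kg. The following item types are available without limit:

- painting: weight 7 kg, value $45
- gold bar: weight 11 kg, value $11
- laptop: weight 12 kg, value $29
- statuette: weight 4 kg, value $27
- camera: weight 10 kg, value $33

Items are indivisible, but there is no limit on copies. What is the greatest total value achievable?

Best value-per-unit is statuette at 27/4; filling with it alone gives 9×27 = 243.
Optimal mix: 2×painting + 6×statuette → weight 38, value 252.

$252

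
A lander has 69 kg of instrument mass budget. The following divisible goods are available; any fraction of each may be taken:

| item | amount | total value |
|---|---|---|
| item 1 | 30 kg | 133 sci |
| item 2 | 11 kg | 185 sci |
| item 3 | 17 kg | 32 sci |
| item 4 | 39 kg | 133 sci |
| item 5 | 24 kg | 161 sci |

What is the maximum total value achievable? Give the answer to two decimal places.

492.64

Take in order of value per unit:
- item 2 (185/11 per unit): all 11 → value 185, running total 185.00
- item 5 (161/24 per unit): all 24 → value 161, running total 346.00
- item 1 (133/30 per unit): all 30 → value 133, running total 479.00
- item 4 (133/39 per unit): 4 of 39 → value 4×133/39 = 13.6410, running total 492.64
Total 492.64.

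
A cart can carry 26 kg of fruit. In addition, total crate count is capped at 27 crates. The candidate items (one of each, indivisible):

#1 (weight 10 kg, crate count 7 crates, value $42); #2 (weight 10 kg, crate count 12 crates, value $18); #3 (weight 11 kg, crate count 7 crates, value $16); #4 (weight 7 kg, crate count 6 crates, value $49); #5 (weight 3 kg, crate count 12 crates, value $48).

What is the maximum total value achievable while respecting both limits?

$139

Feasible sets respecting both limits:
- #1+#4+#5: weight 20, crate count 25, value 139
- #3+#4+#5: weight 21, crate count 25, value 113
- #1+#3+#5: weight 24, crate count 26, value 106
- #4+#5: weight 10, crate count 18, value 97
Best: $139.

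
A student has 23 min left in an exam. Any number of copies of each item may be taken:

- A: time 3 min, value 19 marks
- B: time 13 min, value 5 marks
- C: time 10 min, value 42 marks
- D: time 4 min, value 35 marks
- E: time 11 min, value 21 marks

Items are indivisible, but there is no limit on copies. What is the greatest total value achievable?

194 marks

Best value-per-unit is D at 35/4; filling with it alone gives 5×35 = 175.
Optimal mix: 1×A + 5×D → time 23, value 194.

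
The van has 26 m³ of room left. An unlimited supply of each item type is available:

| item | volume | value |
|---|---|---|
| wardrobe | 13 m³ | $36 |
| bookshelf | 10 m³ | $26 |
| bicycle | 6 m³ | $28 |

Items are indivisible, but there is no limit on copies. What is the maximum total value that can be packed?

Best value-per-unit is bicycle at 28/6, and filling with it alone uses volume 4×6=24. No mix of the others beats 4×28 = 112.

$112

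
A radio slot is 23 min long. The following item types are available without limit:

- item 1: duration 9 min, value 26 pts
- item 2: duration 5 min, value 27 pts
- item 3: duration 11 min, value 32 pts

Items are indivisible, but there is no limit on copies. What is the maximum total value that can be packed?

Best value-per-unit is item 2 at 27/5, and filling with it alone uses duration 4×5=20. No mix of the others beats 4×27 = 108.

108 pts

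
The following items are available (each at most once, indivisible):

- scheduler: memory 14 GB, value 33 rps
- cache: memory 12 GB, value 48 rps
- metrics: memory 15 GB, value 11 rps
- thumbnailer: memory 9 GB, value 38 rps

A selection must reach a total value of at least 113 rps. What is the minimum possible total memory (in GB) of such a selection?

35

Subsets with value ≥ 113, sorted by total memory:
- scheduler+cache+thumbnailer: memory 35, value 119
- scheduler+cache+metrics+thumbnailer: memory 50, value 130
Minimum memory: 35 GB.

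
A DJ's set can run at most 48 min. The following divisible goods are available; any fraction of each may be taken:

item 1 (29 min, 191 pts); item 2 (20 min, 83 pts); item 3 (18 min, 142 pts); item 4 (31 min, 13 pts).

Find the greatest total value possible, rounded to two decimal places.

337.15

Take in order of value per unit:
- item 3 (142/18 per unit): all 18 → value 142, running total 142.00
- item 1 (191/29 per unit): all 29 → value 191, running total 333.00
- item 2 (83/20 per unit): 1 of 20 → value 1×83/20 = 4.1500, running total 337.15
Total 337.15.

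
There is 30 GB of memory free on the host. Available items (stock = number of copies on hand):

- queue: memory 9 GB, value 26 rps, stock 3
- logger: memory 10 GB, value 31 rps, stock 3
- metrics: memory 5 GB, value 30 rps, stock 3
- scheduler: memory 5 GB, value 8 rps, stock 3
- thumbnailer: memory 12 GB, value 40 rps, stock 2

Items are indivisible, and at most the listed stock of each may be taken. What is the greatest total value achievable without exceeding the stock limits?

130 rps

Best selections within memory 30 and stock limits:
- 3×metrics + 1×thumbnailer: memory 27, value 130
- 1×logger + 3×metrics + 1×scheduler: memory 30, value 129
- 1×queue + 3×metrics + 1×scheduler: memory 29, value 124
Best: 130 rps.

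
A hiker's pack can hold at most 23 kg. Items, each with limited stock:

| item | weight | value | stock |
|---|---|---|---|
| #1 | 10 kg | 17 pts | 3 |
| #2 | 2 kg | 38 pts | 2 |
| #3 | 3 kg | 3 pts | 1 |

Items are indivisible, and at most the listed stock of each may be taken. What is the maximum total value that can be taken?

96 pts

Top feasible selections:
- 1×#1 + 2×#2 + 1×#3: weight 17, value 96
- 1×#1 + 2×#2: weight 14, value 93
- 2×#2 + 1×#3: weight 7, value 79
Best: 96 pts.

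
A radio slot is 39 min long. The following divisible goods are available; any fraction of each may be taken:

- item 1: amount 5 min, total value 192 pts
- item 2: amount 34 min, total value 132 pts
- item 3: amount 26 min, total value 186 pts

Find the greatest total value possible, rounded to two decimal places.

Take in order of value per unit:
- item 1 (192/5 per unit): all 5 → value 192, running total 192.00
- item 3 (186/26 per unit): all 26 → value 186, running total 378.00
- item 2 (132/34 per unit): 8 of 34 → value 8×132/34 = 31.0588, running total 409.06
Total 409.06.

409.06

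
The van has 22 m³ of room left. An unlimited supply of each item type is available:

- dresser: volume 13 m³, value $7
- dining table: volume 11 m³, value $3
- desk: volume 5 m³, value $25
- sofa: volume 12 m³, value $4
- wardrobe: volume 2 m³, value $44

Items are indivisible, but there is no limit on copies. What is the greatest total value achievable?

Best value-per-unit is wardrobe at 44/2, and filling with it alone uses volume 11×2=22. No mix of the others beats 11×44 = 484.

$484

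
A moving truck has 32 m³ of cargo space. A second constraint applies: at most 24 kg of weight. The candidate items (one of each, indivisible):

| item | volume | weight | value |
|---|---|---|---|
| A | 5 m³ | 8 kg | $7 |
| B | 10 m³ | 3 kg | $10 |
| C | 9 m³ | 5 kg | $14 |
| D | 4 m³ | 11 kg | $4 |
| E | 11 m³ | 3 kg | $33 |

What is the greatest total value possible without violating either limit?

Feasible sets respecting both limits:
- B+C+E: volume 30, weight 11, value 57
- A+C+E: volume 25, weight 16, value 54
- C+D+E: volume 24, weight 19, value 51
- A+B+E: volume 26, weight 14, value 50
Best: $57.

$57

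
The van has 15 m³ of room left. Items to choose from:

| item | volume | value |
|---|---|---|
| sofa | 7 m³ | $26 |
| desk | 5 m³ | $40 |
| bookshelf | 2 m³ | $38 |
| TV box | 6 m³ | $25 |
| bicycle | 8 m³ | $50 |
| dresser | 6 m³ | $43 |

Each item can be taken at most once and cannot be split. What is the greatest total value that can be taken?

$128

Check high-value combinations within 15 m³:
- desk+bookshelf+bicycle: volume 5+2+8=15, value 40+38+50=128
- desk+bookshelf+dresser: volume 5+2+6=13, value 40+38+43=121
- sofa+bookshelf+dresser: volume 7+2+6=15, value 26+38+43=107
Best: $128.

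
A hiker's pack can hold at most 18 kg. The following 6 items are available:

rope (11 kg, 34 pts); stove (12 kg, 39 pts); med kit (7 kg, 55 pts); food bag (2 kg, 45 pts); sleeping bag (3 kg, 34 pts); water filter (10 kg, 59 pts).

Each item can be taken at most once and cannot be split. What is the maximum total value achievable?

138 pts

Check high-value combinations within 18 kg:
- food bag+sleeping bag+water filter: weight 2+3+10=15, value 45+34+59=138
- med kit+food bag+sleeping bag: weight 7+2+3=12, value 55+45+34=134
- stove+food bag+sleeping bag: weight 12+2+3=17, value 39+45+34=118
- med kit+water filter: weight 7+10=17, value 55+59=114
- rope+food bag+sleeping bag: weight 11+2+3=16, value 34+45+34=113
Best: 138 pts.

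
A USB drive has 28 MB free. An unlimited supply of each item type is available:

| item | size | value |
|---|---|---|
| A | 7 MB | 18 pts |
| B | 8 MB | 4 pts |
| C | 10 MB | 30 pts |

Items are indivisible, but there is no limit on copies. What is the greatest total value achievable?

78 pts

Best value-per-unit is C at 30/10; filling with it alone gives 2×30 = 60.
Optimal mix: 1×A + 2×C → size 27, value 78.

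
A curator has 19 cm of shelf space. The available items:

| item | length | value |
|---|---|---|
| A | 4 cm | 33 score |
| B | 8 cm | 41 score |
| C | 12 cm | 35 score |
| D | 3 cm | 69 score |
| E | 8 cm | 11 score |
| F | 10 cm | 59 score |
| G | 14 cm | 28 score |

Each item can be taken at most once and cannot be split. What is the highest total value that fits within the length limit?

Check high-value combinations within 19 cm:
- A+D+F: length 4+3+10=17, value 33+69+59=161
- A+B+D: length 4+8+3=15, value 33+41+69=143
- A+C+D: length 4+12+3=19, value 33+35+69=137
- D+F: length 3+10=13, value 69+59=128
- B+D+E: length 8+3+8=19, value 41+69+11=121
Best: 161 score.

161 score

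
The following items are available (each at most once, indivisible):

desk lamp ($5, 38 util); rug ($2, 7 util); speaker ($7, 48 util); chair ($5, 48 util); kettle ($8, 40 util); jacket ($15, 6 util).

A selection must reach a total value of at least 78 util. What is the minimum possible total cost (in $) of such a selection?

10

Subsets with value ≥ 78, sorted by total cost:
- desk lamp+chair: cost 10, value 86
- speaker+chair: cost 12, value 96
- desk lamp+rug+chair: cost 12, value 93
- desk lamp+speaker: cost 12, value 86
Minimum cost: 10 $.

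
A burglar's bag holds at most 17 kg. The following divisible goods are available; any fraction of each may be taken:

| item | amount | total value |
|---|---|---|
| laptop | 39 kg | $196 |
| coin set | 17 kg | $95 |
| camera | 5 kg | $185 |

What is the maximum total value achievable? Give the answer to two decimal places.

Take in order of value per unit:
- camera (185/5 per unit): all 5 → value 185, running total 185.00
- coin set (95/17 per unit): 12 of 17 → value 12×95/17 = 67.0588, running total 252.06
Total 252.06.

252.06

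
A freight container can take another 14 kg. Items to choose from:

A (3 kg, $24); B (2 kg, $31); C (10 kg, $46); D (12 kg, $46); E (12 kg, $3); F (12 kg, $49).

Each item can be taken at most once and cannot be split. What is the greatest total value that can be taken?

$80

Check high-value combinations within 14 kg:
- B+F: weight 2+12=14, value 31+49=80
- B+C: weight 2+10=12, value 31+46=77
- B+D: weight 2+12=14, value 31+46=77
Best: $80.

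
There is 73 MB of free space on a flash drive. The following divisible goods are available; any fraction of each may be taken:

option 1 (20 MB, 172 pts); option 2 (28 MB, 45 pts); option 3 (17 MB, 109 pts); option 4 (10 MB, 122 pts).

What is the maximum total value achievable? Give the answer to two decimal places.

Take in order of value per unit:
- option 4 (122/10 per unit): all 10 → value 122, running total 122.00
- option 1 (172/20 per unit): all 20 → value 172, running total 294.00
- option 3 (109/17 per unit): all 17 → value 109, running total 403.00
- option 2 (45/28 per unit): 26 of 28 → value 26×45/28 = 41.7857, running total 444.79
Total 444.79.

444.79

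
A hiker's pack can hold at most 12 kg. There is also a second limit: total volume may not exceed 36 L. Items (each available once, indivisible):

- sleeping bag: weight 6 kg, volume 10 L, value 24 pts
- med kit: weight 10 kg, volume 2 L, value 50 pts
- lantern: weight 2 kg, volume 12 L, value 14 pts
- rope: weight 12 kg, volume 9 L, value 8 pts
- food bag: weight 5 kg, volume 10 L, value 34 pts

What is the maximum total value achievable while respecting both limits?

Feasible sets respecting both limits:
- med kit+lantern: weight 12, volume 14, value 64
- sleeping bag+food bag: weight 11, volume 20, value 58
- med kit: weight 10, volume 2, value 50
Best: 64 pts.

64 pts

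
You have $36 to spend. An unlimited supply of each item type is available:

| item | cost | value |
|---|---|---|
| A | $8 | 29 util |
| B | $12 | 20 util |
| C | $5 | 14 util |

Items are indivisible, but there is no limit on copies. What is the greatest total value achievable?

116 util

Best value-per-unit is A at 29/8, and filling with it alone uses cost 4×8=32. No mix of the others beats 4×29 = 116.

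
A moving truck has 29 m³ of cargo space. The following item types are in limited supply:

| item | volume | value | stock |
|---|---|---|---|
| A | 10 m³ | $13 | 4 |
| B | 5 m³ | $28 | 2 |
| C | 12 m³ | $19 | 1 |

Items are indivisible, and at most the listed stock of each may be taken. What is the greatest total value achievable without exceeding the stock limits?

Top feasible selections:
- 2×B + 1×C: volume 22, value 75
- 1×A + 2×B: volume 20, value 69
- 1×A + 1×B + 1×C: volume 27, value 60
- 2×B: volume 10, value 56
Best: $75.

$75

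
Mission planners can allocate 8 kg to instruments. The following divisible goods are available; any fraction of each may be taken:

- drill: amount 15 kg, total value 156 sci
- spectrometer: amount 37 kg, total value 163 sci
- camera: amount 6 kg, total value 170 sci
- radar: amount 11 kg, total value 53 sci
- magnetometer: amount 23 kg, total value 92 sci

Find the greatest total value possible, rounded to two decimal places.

190.80

Take in order of value per unit:
- camera (170/6 per unit): all 6 → value 170, running total 170.00
- drill (156/15 per unit): 2 of 15 → value 2×156/15 = 20.8000, running total 190.80
Total 190.80.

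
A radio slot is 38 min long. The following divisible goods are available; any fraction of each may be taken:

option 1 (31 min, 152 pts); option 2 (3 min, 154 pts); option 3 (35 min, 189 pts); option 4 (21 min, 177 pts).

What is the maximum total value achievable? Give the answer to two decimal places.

Take in order of value per unit:
- option 2 (154/3 per unit): all 3 → value 154, running total 154.00
- option 4 (177/21 per unit): all 21 → value 177, running total 331.00
- option 3 (189/35 per unit): 14 of 35 → value 14×189/35 = 75.6000, running total 406.60
Total 406.60.

406.60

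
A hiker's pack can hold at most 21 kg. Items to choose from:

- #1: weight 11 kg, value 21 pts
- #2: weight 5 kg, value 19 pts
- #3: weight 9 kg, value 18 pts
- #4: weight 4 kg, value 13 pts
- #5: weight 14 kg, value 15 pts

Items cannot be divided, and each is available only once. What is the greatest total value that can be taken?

Check high-value combinations within 21 kg:
- #1+#2+#4: weight 11+5+4=20, value 21+19+13=53
- #2+#3+#4: weight 5+9+4=18, value 19+18+13=50
- #1+#2: weight 11+5=16, value 21+19=40
- #1+#3: weight 11+9=20, value 21+18=39
Best: 53 pts.

53 pts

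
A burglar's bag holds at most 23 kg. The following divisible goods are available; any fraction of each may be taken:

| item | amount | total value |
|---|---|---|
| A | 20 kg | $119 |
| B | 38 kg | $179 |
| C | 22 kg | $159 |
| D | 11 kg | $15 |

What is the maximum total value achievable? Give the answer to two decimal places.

164.95

Take in order of value per unit:
- C (159/22 per unit): all 22 → value 159, running total 159.00
- A (119/20 per unit): 1 of 20 → value 1×119/20 = 5.9500, running total 164.95
Total 164.95.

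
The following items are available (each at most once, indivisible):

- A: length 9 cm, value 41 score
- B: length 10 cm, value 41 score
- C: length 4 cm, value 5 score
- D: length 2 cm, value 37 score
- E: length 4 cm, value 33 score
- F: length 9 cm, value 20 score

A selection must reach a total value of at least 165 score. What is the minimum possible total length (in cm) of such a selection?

34

Subsets with value ≥ 165, sorted by total length:
- A+B+D+E+F: length 34, value 172
- A+B+C+D+E+F: length 38, value 177
Minimum length: 34 cm.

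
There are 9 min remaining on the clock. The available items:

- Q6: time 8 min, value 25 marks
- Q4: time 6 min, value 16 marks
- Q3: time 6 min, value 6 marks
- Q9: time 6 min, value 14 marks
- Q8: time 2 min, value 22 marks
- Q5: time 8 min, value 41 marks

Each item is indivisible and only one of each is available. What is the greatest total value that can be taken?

Check high-value combinations within 9 min:
- Q5: time 8, value 41
- Q4+Q8: time 6+2=8, value 16+22=38
- Q9+Q8: time 6+2=8, value 14+22=36
Best: 41 marks.

41 marks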